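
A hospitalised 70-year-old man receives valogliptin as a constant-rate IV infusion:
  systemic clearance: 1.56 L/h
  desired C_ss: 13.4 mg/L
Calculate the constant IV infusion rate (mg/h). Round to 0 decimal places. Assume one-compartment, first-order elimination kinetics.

21 mg/h

At steady state, infusion rate R₀ = Css × CL = 13.4 × 1.560 = 20.90 mg/h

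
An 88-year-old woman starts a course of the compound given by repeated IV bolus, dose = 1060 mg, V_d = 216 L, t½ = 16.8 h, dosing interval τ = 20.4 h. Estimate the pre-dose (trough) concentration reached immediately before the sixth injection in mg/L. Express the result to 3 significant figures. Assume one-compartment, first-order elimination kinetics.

C₀ per dose = Dose / Vd = 1060 / 216 = 4.907 mg/L
k = ln2 / t½ = 0.693147 / 16.8 = 0.04126 h⁻¹
Fraction remaining after one interval: r = e^(−kτ) = e^(−0.04126 × 20.4) = 0.4310
Before dose 6, 5 doses have been given (aged 1τ, 2τ, 3τ, 4τ, 5τ).
C_trough = C₀ × (r + r² + … + r^5) = C₀ × r(1−r^5)/(1−r)
        = 4.907 × 0.4310 × (1 − 0.01487) / (1 − 0.4310) = 3.662 mg/L

3.66 mg/L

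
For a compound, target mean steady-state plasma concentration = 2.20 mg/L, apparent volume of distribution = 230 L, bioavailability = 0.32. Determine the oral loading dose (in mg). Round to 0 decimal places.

LD = Css × Vd / F = 2.20 × 230 / 0.32 = 1581 mg

1581 mg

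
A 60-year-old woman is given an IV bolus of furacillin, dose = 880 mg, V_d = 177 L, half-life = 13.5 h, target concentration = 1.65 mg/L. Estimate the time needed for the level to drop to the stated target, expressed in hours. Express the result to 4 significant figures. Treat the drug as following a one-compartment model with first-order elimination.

21.48 h

C₀ = Dose / Vd = 880.0 / 177 = 4.972 mg/L
k = ln2 / t½ = 0.693147 / 13.5 = 0.05134 h⁻¹
t = ln(C₀ / C) / k = ln(4.972 / 1.65) / 0.05134
  = ln(3.013) / 0.05134 = 1.103 / 0.05134 = 21.48 h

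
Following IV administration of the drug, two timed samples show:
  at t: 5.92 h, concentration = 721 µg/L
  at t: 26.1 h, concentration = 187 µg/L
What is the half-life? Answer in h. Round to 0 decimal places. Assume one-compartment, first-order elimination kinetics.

10 h

k = ln(C₁/C₂) / (t₂ − t₁) = ln(721/187) / (26.1 − 5.92)
  = 1.350 / 20.18 = 0.06690 h⁻¹
t½ = ln2 / k = 0.693147 / 0.06690 = 10.36 h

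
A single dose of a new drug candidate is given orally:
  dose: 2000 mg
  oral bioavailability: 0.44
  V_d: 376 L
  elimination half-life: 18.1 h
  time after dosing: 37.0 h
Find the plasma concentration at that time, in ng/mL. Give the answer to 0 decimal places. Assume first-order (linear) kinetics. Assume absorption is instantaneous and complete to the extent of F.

567 ng/mL

Amount reaching circulation = F × Dose = 0.44 × 2000 = 880.0 mg
C₀ = F·Dose / Vd = 880.0 / 376 = 2.340 mg/L
k = ln2 / t½ = 0.693147 / 18.1 = 0.03830 h⁻¹
C = C₀ · e^(−k·t) = 2.340 × e^(−0.03830 × 37.0)
  = 2.340 × 0.2424 = 0.5672 mg/L
Convert: 0.5672 mg/L × 1000 = 567.2 ng/mL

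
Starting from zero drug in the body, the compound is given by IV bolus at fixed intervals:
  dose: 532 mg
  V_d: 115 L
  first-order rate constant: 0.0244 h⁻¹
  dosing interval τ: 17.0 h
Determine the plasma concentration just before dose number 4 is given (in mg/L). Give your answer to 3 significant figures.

6.41 mg/L

C₀ per dose = Dose / Vd = 532 / 115 = 4.626 mg/L
Fraction remaining after one interval: r = e^(−kτ) = e^(−0.02440 × 17.0) = 0.6605
Before dose 4, 3 doses have been given (aged 1τ, 2τ, 3τ).
C_trough = C₀ × (r + r² + … + r^3) = C₀ × r(1−r^3)/(1−r)
        = 4.626 × 0.6605 × (1 − 0.2881) / (1 − 0.6605) = 6.407 mg/L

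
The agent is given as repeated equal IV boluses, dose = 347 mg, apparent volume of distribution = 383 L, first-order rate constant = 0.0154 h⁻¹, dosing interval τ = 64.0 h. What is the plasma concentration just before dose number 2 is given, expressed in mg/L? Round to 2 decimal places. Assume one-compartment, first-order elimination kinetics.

0.34 mg/L

C₀ per dose = Dose / Vd = 347 / 383 = 0.9060 mg/L
Fraction remaining after one interval: r = e^(−kτ) = e^(−0.01540 × 64.0) = 0.3732
Before dose 2, 1 dose has been given (aged 1τ).
C_trough = C₀ × r = 0.9060 × 0.3732 = 0.3381 mg/L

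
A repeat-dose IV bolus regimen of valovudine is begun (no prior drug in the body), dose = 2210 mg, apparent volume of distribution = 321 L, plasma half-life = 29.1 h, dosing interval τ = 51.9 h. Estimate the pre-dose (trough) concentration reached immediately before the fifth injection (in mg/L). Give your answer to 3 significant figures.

C₀ per dose = Dose / Vd = 2210 / 321 = 6.885 mg/L
k = ln2 / t½ = 0.693147 / 29.1 = 0.02382 h⁻¹
Fraction remaining after one interval: r = e^(−kτ) = e^(−0.02382 × 51.9) = 0.2905
Before dose 5, 4 doses have been given (aged 1τ, 2τ, 3τ, 4τ).
C_trough = C₀ × (r + r² + … + r^4) = C₀ × r(1−r^4)/(1−r)
        = 6.885 × 0.2905 × (1 − 0.007122) / (1 − 0.2905) = 2.799 mg/L

2.80 mg/L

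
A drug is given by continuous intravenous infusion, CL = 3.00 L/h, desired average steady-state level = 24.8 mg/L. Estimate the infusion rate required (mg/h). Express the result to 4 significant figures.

74.40 mg/h

At steady state, infusion rate R₀ = Css × CL = 24.8 × 3.000 = 74.40 mg/h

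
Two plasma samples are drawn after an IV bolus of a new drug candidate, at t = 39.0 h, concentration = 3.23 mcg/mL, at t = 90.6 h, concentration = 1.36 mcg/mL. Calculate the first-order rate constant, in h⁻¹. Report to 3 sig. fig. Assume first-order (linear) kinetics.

0.0168 h⁻¹

k = ln(C₁/C₂) / (t₂ − t₁) = ln(3.23/1.36) / (90.6 − 39.0)
  = 0.8650 / 51.60 = 0.01676 h⁻¹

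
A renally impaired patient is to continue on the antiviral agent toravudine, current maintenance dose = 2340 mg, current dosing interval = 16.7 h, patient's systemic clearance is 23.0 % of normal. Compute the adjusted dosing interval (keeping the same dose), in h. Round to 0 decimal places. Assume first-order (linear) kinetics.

73 h

To keep the same average steady-state level, dosing rate must scale with clearance.
CL ratio = 23.0 / 100 = 0.2300
New interval (same dose) = 16.7 / 0.2300 = 72.61 h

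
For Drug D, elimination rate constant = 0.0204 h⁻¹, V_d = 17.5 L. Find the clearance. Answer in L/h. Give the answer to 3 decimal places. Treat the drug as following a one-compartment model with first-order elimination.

CL = k × Vd = 0.0204 × 17.5 = 0.3570 L/h

0.357 L/h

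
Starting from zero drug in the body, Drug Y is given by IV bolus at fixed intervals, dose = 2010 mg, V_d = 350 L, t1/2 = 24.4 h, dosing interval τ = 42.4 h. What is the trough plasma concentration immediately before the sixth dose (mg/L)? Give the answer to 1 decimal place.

2.5 mg/L

C₀ per dose = Dose / Vd = 2010 / 350 = 5.743 mg/L
k = ln2 / t½ = 0.693147 / 24.4 = 0.02841 h⁻¹
Fraction remaining after one interval: r = e^(−kτ) = e^(−0.02841 × 42.4) = 0.2998
Before dose 6, 5 doses have been given (aged 1τ, 2τ, 3τ, 4τ, 5τ).
C_trough = C₀ × (r + r² + … + r^5) = C₀ × r(1−r^5)/(1−r)
        = 5.743 × 0.2998 × (1 − 0.002422) / (1 − 0.2998) = 2.453 mg/L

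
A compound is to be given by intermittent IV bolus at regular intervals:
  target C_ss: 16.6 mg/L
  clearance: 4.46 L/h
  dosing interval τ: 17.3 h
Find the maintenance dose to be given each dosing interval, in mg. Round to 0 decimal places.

1281 mg

At steady state, Dose/τ = Css × CL.
Dose = Css × CL × τ = 16.6 × 4.460 × 17.3 = 1281 mg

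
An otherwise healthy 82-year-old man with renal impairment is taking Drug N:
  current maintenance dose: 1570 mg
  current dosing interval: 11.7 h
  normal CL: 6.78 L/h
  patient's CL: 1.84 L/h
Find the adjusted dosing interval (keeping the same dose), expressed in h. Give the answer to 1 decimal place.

43.1 h

To keep the same average steady-state level, dosing rate must scale with clearance.
CL ratio = 1.84 / 6.78 = 0.2714
New interval (same dose) = 11.7 / 0.2714 = 43.11 h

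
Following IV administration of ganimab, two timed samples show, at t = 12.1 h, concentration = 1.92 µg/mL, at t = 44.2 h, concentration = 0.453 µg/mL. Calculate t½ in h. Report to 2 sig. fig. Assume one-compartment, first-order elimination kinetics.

15 h

k = ln(C₁/C₂) / (t₂ − t₁) = ln(1.92/0.453) / (44.2 − 12.1)
  = 1.444 / 32.10 = 0.04498 h⁻¹
t½ = ln2 / k = 0.693147 / 0.04498 = 15.41 h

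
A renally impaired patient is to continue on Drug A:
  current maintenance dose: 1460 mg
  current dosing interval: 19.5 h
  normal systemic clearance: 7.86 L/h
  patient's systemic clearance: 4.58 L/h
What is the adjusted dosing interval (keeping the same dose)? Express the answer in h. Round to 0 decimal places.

33 h

To keep the same average steady-state level, dosing rate must scale with clearance.
CL ratio = 4.58 / 7.86 = 0.5827
New interval (same dose) = 19.5 / 0.5827 = 33.46 h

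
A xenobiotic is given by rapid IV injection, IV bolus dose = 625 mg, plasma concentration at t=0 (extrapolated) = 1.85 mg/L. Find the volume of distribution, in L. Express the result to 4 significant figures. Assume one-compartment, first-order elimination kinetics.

Vd = Dose / C₀ = 625.0 / 1.85 = 337.8 L

337.8 L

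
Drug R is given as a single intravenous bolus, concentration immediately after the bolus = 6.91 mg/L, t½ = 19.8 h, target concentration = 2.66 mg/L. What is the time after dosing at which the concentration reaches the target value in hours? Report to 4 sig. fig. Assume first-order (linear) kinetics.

27.27 h

k = ln2 / t½ = 0.693147 / 19.8 = 0.03501 h⁻¹
t = ln(C₀ / C) / k = ln(6.910 / 2.66) / 0.03501
  = ln(2.598) / 0.03501 = 0.9547 / 0.03501 = 27.27 h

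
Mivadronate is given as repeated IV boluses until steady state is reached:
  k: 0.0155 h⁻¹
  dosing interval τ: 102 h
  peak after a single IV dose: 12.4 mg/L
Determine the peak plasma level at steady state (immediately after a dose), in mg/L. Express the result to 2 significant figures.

16 mg/L

e^(−kτ) = e^(−0.01550 × 102) = 0.2058
Accumulation ratio R = 1 / (1 − e^(−kτ)) = 1 / (1 − 0.2058) = 1.259
Steady-state peak = C₀ × R = 12.4 × 1.259 = 15.61 mg/L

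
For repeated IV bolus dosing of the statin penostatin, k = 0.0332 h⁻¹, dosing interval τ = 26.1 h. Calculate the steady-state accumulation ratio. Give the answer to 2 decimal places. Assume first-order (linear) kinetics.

e^(−kτ) = e^(−0.03320 × 26.1) = 0.4204
Accumulation ratio R = 1 / (1 − e^(−kτ)) = 1 / (1 − 0.4204) = 1.725

1.73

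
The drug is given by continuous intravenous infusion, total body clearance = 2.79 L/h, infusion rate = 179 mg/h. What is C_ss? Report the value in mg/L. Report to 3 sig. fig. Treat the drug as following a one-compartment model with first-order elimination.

64.2 mg/L

At steady state Css = R₀ / CL = 179 / 2.790 = 64.16 mg/L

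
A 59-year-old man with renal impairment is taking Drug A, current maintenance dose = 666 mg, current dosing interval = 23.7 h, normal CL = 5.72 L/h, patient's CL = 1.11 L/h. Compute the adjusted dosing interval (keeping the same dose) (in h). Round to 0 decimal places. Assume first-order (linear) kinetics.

122 h

To keep the same average steady-state level, dosing rate must scale with clearance.
CL ratio = 1.11 / 5.72 = 0.1941
New interval (same dose) = 23.7 / 0.1941 = 122.1 h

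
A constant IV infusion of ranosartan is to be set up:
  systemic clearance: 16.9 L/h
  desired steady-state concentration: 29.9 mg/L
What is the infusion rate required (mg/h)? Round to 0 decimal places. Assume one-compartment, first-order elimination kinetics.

At steady state, infusion rate R₀ = Css × CL = 29.9 × 16.90 = 505.3 mg/h

505 mg/h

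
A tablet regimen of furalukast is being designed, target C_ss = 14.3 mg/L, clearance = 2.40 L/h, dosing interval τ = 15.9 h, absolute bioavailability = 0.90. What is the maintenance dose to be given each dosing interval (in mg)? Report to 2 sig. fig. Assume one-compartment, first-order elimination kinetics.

At steady state, F × (Dose/τ) = Css × CL.
Dose = Css × CL × τ / F = 14.3 × 2.400 × 15.9 / 0.90 = 606.3 mg

610 mg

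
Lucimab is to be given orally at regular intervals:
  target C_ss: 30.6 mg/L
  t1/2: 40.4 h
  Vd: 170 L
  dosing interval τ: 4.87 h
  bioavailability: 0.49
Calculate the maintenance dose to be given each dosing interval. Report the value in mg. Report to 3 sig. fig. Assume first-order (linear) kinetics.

887 mg

k = ln2 / t½ = 0.693147 / 40.4 = 0.01716 h⁻¹
CL = k × Vd = 0.01716 × 170 = 2.917 L/h
At steady state, F × (Dose/τ) = Css × CL.
Dose = Css × CL × τ / F = 30.6 × 2.917 × 4.87 / 0.49 = 887.1 mg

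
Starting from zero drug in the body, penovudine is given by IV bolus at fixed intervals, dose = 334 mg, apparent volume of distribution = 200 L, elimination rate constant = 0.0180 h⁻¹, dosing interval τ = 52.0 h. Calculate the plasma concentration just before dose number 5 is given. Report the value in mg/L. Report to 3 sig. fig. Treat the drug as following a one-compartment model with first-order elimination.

C₀ per dose = Dose / Vd = 334 / 200 = 1.670 mg/L
Fraction remaining after one interval: r = e^(−kτ) = e^(−0.01800 × 52.0) = 0.3922
Before dose 5, 4 doses have been given (aged 1τ, 2τ, 3τ, 4τ).
C_trough = C₀ × (r + r² + … + r^4) = C₀ × r(1−r^4)/(1−r)
        = 1.670 × 0.3922 × (1 − 0.02366) / (1 − 0.3922) = 1.052 mg/L

1.05 mg/L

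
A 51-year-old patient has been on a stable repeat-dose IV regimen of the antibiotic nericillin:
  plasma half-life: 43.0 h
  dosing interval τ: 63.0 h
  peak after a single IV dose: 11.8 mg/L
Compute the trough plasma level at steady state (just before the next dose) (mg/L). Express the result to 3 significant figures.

6.70 mg/L

k = ln2 / t½ = 0.693147 / 43.0 = 0.01612 h⁻¹
e^(−kτ) = e^(−0.01612 × 63.0) = 0.3622
Accumulation ratio R = 1 / (1 − e^(−kτ)) = 1 / (1 − 0.3622) = 1.568
Steady-state trough = C₀ × R × e^(−kτ) = 11.8 × 1.568 × 0.3622 = 6.702 mg/L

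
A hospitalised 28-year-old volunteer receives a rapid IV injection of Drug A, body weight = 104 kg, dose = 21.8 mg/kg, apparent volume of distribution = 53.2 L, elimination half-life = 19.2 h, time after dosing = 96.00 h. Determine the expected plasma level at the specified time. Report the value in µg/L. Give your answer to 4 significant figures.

1332 µg/L

Total dose = 21.8 × 104 = 2267 mg
C₀ = Dose / Vd = 2267 / 53.2 = 42.61 mg/L
k = ln2 / t½ = 0.693147 / 19.2 = 0.03610 h⁻¹
t / t½ = 96.00 / 19.2 = 5 half-lives
C = C₀ × (1/2)^5 = 42.61 × 0.03125 = 1.332 mg/L
Convert: 1.332 mg/L × 1000 = 1332 µg/L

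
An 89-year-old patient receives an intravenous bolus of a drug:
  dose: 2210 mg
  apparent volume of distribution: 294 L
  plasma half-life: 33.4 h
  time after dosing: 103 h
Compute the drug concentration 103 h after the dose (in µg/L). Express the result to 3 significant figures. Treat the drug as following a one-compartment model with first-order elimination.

C₀ = Dose / Vd = 2210 / 294 = 7.517 mg/L
k = ln2 / t½ = 0.693147 / 33.4 = 0.02075 h⁻¹
C = C₀ · e^(−k·t) = 7.517 × e^(−0.02075 × 103)
  = 7.517 × 0.1180 = 0.8870 mg/L
Convert: 0.8870 mg/L × 1000 = 887.0 µg/L

887 µg/L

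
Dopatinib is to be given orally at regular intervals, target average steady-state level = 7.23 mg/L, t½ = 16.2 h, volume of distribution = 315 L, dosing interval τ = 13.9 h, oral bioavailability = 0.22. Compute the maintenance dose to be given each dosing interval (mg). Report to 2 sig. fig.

6200 mg

k = ln2 / t½ = 0.693147 / 16.2 = 0.04279 h⁻¹
CL = k × Vd = 0.04279 × 315 = 13.48 L/h
At steady state, F × (Dose/τ) = Css × CL.
Dose = Css × CL × τ / F = 7.23 × 13.48 × 13.9 / 0.22 = 6158 mg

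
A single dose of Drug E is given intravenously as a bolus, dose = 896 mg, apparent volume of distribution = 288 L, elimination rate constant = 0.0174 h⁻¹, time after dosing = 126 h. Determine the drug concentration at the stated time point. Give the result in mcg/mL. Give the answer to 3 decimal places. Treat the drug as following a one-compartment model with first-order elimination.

0.347 mcg/mL

C₀ = Dose / Vd = 896.0 / 288 = 3.111 mg/L
C = C₀ · e^(−k·t) = 3.111 × e^(−0.01740 × 126)
  = 3.111 × 0.1116 = 0.3472 mg/L
(0.3472 mg/L = 0.3472 mcg/mL)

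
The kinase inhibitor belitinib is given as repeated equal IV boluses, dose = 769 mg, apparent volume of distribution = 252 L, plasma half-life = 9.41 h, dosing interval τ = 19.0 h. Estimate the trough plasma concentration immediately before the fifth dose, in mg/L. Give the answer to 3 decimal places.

C₀ per dose = Dose / Vd = 769 / 252 = 3.052 mg/L
k = ln2 / t½ = 0.693147 / 9.41 = 0.07366 h⁻¹
Fraction remaining after one interval: r = e^(−kτ) = e^(−0.07366 × 19.0) = 0.2467
Before dose 5, 4 doses have been given (aged 1τ, 2τ, 3τ, 4τ).
C_trough = C₀ × (r + r² + … + r^4) = C₀ × r(1−r^4)/(1−r)
        = 3.052 × 0.2467 × (1 − 0.003704) / (1 − 0.2467) = 0.9958 mg/L

0.996 mg/L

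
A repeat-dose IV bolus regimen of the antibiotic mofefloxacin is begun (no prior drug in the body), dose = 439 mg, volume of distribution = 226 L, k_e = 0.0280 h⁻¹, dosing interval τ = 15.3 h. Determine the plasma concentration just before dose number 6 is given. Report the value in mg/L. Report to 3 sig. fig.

C₀ per dose = Dose / Vd = 439 / 226 = 1.942 mg/L
Fraction remaining after one interval: r = e^(−kτ) = e^(−0.02800 × 15.3) = 0.6516
Before dose 6, 5 doses have been given (aged 1τ, 2τ, 3τ, 4τ, 5τ).
C_trough = C₀ × (r + r² + … + r^5) = C₀ × r(1−r^5)/(1−r)
        = 1.942 × 0.6516 × (1 − 0.1175) / (1 − 0.6516) = 3.205 mg/L

3.21 mg/L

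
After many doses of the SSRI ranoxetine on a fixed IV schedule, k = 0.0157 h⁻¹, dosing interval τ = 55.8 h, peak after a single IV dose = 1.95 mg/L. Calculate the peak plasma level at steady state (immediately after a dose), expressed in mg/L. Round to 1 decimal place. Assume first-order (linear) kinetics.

e^(−kτ) = e^(−0.01570 × 55.8) = 0.4164
Accumulation ratio R = 1 / (1 − e^(−kτ)) = 1 / (1 − 0.4164) = 1.714
Steady-state peak = C₀ × R = 1.95 × 1.714 = 3.342 mg/L

3.3 mg/L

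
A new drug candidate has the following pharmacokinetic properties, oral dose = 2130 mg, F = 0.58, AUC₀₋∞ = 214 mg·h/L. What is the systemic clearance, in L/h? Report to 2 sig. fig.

CL = F·Dose / AUC = 0.58 × 2130 / 214 = 5.773 L/h

5.8 L/h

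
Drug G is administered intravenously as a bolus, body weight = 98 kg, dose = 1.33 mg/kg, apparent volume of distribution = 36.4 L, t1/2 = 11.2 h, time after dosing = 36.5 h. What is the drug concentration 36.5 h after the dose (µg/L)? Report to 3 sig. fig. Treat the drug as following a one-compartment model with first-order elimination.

Total dose = 1.33 × 98 = 130.3 mg
C₀ = Dose / Vd = 130.3 / 36.4 = 3.580 mg/L
k = ln2 / t½ = 0.693147 / 11.2 = 0.06189 h⁻¹
C = C₀ · e^(−k·t) = 3.580 × e^(−0.06189 × 36.5)
  = 3.580 × 0.1045 = 0.3741 mg/L
Convert: 0.3741 mg/L × 1000 = 374.1 µg/L

374 µg/L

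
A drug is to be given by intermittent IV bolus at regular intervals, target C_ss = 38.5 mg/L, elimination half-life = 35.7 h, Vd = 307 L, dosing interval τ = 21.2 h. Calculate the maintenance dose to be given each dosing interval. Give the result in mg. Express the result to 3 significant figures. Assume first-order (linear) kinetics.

k = ln2 / t½ = 0.693147 / 35.7 = 0.01942 h⁻¹
CL = k × Vd = 0.01942 × 307 = 5.962 L/h
At steady state, Dose/τ = Css × CL.
Dose = Css × CL × τ = 38.5 × 5.962 × 21.2 = 4866 mg

4870 mg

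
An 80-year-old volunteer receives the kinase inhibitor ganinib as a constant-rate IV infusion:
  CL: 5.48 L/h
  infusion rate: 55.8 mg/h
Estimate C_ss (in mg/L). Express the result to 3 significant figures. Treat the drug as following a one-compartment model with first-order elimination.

At steady state Css = R₀ / CL = 55.8 / 5.480 = 10.18 mg/L

10.2 mg/L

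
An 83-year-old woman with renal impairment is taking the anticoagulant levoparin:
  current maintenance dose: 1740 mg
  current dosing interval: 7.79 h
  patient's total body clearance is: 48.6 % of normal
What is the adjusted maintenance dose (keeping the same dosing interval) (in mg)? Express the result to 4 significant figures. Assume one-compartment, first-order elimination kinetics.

To keep the same average steady-state level, dosing rate must scale with clearance.
CL ratio = 48.6 / 100 = 0.4860
New dose (same interval) = 1740 × 0.4860 = 845.6 mg

845.6 mg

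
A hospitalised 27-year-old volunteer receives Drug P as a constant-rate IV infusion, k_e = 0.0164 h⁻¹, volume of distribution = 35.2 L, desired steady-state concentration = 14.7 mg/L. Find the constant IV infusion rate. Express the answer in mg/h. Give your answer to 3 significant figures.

CL = k × Vd = 0.01640 × 35.2 = 0.5773 L/h
At steady state, infusion rate R₀ = Css × CL = 14.7 × 0.5773 = 8.486 mg/h

8.49 mg/h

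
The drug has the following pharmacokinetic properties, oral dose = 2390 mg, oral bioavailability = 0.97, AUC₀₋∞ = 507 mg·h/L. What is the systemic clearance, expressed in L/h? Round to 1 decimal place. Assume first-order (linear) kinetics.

4.6 L/h

CL = F·Dose / AUC = 0.97 × 2390 / 507 = 4.573 L/h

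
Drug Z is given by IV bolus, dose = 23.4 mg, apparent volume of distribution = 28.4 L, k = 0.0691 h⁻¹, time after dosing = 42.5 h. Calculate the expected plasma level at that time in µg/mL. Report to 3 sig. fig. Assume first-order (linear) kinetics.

C₀ = Dose / Vd = 23.40 / 28.4 = 0.8239 mg/L
C = C₀ · e^(−k·t) = 0.8239 × e^(−0.06910 × 42.5)
  = 0.8239 × 0.05304 = 0.04370 mg/L
(0.04370 mg/L = 0.04370 µg/mL)

0.0437 µg/mL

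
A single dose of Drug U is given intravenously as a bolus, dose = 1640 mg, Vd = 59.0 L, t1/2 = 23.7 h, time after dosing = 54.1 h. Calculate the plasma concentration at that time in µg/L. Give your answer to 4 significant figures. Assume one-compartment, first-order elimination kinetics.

C₀ = Dose / Vd = 1640 / 59.0 = 27.80 mg/L
k = ln2 / t½ = 0.693147 / 23.7 = 0.02925 h⁻¹
C = C₀ · e^(−k·t) = 27.80 × e^(−0.02925 × 54.1)
  = 27.80 × 0.2055 = 5.713 mg/L
Convert: 5.713 mg/L × 1000 = 5713 µg/L

5713 µg/L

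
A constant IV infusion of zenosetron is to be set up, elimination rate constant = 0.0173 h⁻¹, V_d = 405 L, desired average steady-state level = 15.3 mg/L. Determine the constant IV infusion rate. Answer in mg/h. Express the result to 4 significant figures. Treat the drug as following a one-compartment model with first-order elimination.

107.2 mg/h

CL = k × Vd = 0.01730 × 405 = 7.007 L/h
At steady state, infusion rate R₀ = Css × CL = 15.3 × 7.007 = 107.2 mg/h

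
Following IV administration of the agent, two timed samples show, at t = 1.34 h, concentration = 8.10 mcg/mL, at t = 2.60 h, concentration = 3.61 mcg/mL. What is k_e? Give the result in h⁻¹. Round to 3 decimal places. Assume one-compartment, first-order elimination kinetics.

0.641 h⁻¹

k = ln(C₁/C₂) / (t₂ − t₁) = ln(8.10/3.61) / (2.60 − 1.34)
  = 0.8082 / 1.260 = 0.6414 h⁻¹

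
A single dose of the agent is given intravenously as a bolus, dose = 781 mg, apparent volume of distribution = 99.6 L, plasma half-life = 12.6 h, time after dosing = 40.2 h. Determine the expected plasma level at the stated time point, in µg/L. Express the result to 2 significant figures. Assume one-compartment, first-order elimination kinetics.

C₀ = Dose / Vd = 781.0 / 99.6 = 7.841 mg/L
k = ln2 / t½ = 0.693147 / 12.6 = 0.05501 h⁻¹
C = C₀ · e^(−k·t) = 7.841 × e^(−0.05501 × 40.2)
  = 7.841 × 0.1095 = 0.8586 mg/L
Convert: 0.8586 mg/L × 1000 = 858.6 µg/L

860 µg/L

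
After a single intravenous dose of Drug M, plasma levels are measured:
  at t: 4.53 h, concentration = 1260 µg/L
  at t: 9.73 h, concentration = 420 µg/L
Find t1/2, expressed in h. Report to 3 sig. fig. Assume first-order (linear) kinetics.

3.28 h

k = ln(C₁/C₂) / (t₂ − t₁) = ln(1260/420) / (9.73 − 4.53)
  = 1.099 / 5.200 = 0.2113 h⁻¹
t½ = ln2 / k = 0.693147 / 0.2113 = 3.280 h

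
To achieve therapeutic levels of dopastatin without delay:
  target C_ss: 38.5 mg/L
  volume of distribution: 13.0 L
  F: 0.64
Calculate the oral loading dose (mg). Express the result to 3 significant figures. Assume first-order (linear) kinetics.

LD = Css × Vd / F = 38.5 × 13.0 / 0.64 = 782.0 mg

782 mg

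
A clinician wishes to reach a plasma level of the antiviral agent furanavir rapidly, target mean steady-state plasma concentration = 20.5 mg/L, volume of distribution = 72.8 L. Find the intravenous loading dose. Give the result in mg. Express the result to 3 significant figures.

LD = Css × Vd = 20.5 × 72.8 = 1492 mg

1490 mg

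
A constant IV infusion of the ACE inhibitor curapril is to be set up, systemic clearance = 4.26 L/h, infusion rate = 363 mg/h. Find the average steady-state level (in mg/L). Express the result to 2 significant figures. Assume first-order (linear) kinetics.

At steady state Css = R₀ / CL = 363 / 4.260 = 85.21 mg/L

85 mg/L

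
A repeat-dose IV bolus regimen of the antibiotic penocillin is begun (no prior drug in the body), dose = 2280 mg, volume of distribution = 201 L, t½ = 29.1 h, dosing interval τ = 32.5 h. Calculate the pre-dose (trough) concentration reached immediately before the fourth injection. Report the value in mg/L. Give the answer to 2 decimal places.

8.75 mg/L

C₀ per dose = Dose / Vd = 2280 / 201 = 11.34 mg/L
k = ln2 / t½ = 0.693147 / 29.1 = 0.02382 h⁻¹
Fraction remaining after one interval: r = e^(−kτ) = e^(−0.02382 × 32.5) = 0.4611
Before dose 4, 3 doses have been given (aged 1τ, 2τ, 3τ).
C_trough = C₀ × (r + r² + … + r^3) = C₀ × r(1−r^3)/(1−r)
        = 11.34 × 0.4611 × (1 − 0.09804) / (1 − 0.4611) = 8.752 mg/L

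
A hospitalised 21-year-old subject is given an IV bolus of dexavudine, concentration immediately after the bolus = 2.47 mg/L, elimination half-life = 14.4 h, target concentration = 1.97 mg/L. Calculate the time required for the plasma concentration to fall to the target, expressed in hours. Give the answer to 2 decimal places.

4.70 h

k = ln2 / t½ = 0.693147 / 14.4 = 0.04814 h⁻¹
t = ln(C₀ / C) / k = ln(2.470 / 1.97) / 0.04814
  = ln(1.254) / 0.04814 = 0.2263 / 0.04814 = 4.701 h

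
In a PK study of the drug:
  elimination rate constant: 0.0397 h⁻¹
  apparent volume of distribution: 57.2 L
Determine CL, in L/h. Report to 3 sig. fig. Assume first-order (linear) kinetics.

2.27 L/h

CL = k × Vd = 0.0397 × 57.2 = 2.271 L/h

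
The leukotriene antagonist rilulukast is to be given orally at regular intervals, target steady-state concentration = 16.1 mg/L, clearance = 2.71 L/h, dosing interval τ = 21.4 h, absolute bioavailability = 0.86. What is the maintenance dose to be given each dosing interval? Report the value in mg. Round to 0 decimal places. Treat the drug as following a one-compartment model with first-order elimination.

At steady state, F × (Dose/τ) = Css × CL.
Dose = Css × CL × τ / F = 16.1 × 2.710 × 21.4 / 0.86 = 1086 mg

1086 mg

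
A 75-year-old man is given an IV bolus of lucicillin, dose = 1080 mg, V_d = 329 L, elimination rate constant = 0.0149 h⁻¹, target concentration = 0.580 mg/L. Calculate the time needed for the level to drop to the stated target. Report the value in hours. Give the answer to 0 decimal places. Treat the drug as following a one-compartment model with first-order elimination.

C₀ = Dose / Vd = 1080 / 329 = 3.283 mg/L
t = ln(C₀ / C) / k = ln(3.283 / 0.580) / 0.01490
  = ln(5.660) / 0.01490 = 1.733 / 0.01490 = 116.3 h

116 h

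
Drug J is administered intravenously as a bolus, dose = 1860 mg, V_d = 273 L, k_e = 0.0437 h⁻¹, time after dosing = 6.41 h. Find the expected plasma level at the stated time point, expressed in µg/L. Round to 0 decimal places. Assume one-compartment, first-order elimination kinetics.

C₀ = Dose / Vd = 1860 / 273 = 6.813 mg/L
C = C₀ · e^(−k·t) = 6.813 × e^(−0.04370 × 6.41)
  = 6.813 × 0.7557 = 5.149 mg/L
Convert: 5.149 mg/L × 1000 = 5149 µg/L

5149 µg/L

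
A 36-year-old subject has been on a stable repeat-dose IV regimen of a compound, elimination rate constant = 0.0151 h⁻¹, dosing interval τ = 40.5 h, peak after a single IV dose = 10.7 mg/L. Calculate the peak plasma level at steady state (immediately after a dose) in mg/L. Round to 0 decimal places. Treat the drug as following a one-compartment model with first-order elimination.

23 mg/L

e^(−kτ) = e^(−0.01510 × 40.5) = 0.5425
Accumulation ratio R = 1 / (1 − e^(−kτ)) = 1 / (1 − 0.5425) = 2.186
Steady-state peak = C₀ × R = 10.7 × 2.186 = 23.39 mg/L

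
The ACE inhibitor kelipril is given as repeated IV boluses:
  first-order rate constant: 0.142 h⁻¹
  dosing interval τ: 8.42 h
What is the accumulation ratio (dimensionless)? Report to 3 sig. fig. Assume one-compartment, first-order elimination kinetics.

1.43

e^(−kτ) = e^(−0.1420 × 8.42) = 0.3025
Accumulation ratio R = 1 / (1 − e^(−kτ)) = 1 / (1 − 0.3025) = 1.434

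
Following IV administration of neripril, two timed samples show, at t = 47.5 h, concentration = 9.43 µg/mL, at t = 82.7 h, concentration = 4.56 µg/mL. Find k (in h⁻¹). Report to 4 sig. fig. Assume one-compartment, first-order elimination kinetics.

k = ln(C₁/C₂) / (t₂ − t₁) = ln(9.43/4.56) / (82.7 − 47.5)
  = 0.7266 / 35.20 = 0.02064 h⁻¹

0.02064 h⁻¹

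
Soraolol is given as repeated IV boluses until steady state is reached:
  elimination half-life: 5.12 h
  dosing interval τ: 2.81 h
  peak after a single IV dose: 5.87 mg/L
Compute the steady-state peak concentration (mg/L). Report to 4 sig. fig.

18.55 mg/L

k = ln2 / t½ = 0.693147 / 5.12 = 0.1354 h⁻¹
e^(−kτ) = e^(−0.1354 × 2.81) = 0.6835
Accumulation ratio R = 1 / (1 − e^(−kτ)) = 1 / (1 − 0.6835) = 3.160
Steady-state peak = C₀ × R = 5.87 × 3.160 = 18.55 mg/L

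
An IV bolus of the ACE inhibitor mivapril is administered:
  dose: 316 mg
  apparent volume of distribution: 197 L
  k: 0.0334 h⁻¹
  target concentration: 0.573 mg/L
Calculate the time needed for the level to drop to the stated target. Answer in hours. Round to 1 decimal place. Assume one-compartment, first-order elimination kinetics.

30.8 h

C₀ = Dose / Vd = 316.0 / 197 = 1.604 mg/L
t = ln(C₀ / C) / k = ln(1.604 / 0.573) / 0.03340
  = ln(2.799) / 0.03340 = 1.029 / 0.03340 = 30.81 h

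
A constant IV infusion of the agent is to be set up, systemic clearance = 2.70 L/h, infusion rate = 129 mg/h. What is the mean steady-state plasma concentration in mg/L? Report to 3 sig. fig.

47.8 mg/L

At steady state Css = R₀ / CL = 129 / 2.700 = 47.78 mg/L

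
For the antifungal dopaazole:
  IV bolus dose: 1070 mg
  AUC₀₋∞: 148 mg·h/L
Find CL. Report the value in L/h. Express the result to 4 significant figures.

CL = Dose / AUC = 1070 / 148 = 7.230 L/h

7.230 L/h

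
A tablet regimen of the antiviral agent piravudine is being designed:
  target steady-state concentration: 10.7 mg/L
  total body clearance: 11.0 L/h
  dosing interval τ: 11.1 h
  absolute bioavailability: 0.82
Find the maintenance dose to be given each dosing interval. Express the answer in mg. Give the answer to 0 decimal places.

1593 mg

At steady state, F × (Dose/τ) = Css × CL.
Dose = Css × CL × τ / F = 10.7 × 11.00 × 11.1 / 0.82 = 1593 mg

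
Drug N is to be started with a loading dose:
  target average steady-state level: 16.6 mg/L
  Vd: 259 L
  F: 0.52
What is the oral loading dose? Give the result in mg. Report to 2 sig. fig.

LD = Css × Vd / F = 16.6 × 259 / 0.52 = 8268 mg

8300 mg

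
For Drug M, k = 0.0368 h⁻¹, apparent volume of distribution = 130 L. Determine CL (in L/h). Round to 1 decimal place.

4.8 L/h

CL = k × Vd = 0.0368 × 130 = 4.784 L/h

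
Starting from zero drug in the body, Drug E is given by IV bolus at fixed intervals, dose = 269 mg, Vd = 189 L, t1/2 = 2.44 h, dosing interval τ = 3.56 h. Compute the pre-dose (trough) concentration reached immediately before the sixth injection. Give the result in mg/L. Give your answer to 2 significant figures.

C₀ per dose = Dose / Vd = 269 / 189 = 1.423 mg/L
k = ln2 / t½ = 0.693147 / 2.44 = 0.2841 h⁻¹
Fraction remaining after one interval: r = e^(−kτ) = e^(−0.2841 × 3.56) = 0.3637
Before dose 6, 5 doses have been given (aged 1τ, 2τ, 3τ, 4τ, 5τ).
C_trough = C₀ × (r + r² + … + r^5) = C₀ × r(1−r^5)/(1−r)
        = 1.423 × 0.3637 × (1 − 0.006364) / (1 − 0.3637) = 0.8082 mg/L

0.81 mg/L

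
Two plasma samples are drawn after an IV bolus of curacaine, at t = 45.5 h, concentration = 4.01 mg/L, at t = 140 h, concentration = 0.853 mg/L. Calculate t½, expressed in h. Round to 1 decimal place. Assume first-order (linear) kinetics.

k = ln(C₁/C₂) / (t₂ − t₁) = ln(4.01/0.853) / (140 − 45.5)
  = 1.548 / 94.50 = 0.01638 h⁻¹
t½ = ln2 / k = 0.693147 / 0.01638 = 42.32 h

42.3 h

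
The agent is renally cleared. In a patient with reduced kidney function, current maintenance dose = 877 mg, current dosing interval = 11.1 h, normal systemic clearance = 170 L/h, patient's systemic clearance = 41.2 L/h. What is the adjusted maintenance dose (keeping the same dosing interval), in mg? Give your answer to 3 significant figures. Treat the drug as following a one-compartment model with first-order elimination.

213 mg

To keep the same average steady-state level, dosing rate must scale with clearance.
CL ratio = 41.2 / 170 = 0.2424
New dose (same interval) = 877 × 0.2424 = 212.6 mg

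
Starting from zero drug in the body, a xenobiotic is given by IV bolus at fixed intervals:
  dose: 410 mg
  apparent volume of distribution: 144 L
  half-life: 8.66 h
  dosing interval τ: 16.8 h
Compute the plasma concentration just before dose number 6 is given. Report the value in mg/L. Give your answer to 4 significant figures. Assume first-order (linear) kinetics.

1.002 mg/L

C₀ per dose = Dose / Vd = 410 / 144 = 2.847 mg/L
k = ln2 / t½ = 0.693147 / 8.66 = 0.08004 h⁻¹
Fraction remaining after one interval: r = e^(−kτ) = e^(−0.08004 × 16.8) = 0.2606
Before dose 6, 5 doses have been given (aged 1τ, 2τ, 3τ, 4τ, 5τ).
C_trough = C₀ × (r + r² + … + r^5) = C₀ × r(1−r^5)/(1−r)
        = 2.847 × 0.2606 × (1 − 0.001202) / (1 − 0.2606) = 1.002 mg/L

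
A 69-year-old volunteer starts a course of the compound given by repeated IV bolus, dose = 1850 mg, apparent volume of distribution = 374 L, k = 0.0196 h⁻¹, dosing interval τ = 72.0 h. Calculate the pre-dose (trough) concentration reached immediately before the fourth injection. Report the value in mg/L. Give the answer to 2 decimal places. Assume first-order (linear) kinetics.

1.57 mg/L

C₀ per dose = Dose / Vd = 1850 / 374 = 4.947 mg/L
Fraction remaining after one interval: r = e^(−kτ) = e^(−0.01960 × 72.0) = 0.2439
Before dose 4, 3 doses have been given (aged 1τ, 2τ, 3τ).
C_trough = C₀ × (r + r² + … + r^3) = C₀ × r(1−r^3)/(1−r)
        = 4.947 × 0.2439 × (1 − 0.01451) / (1 − 0.2439) = 1.573 mg/L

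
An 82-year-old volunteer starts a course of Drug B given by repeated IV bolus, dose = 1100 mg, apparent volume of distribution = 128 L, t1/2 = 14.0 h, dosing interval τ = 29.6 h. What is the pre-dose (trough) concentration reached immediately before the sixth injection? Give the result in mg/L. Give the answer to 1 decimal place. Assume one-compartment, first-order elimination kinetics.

C₀ per dose = Dose / Vd = 1100 / 128 = 8.594 mg/L
k = ln2 / t½ = 0.693147 / 14.0 = 0.04951 h⁻¹
Fraction remaining after one interval: r = e^(−kτ) = e^(−0.04951 × 29.6) = 0.2310
Before dose 6, 5 doses have been given (aged 1τ, 2τ, 3τ, 4τ, 5τ).
C_trough = C₀ × (r + r² + … + r^5) = C₀ × r(1−r^5)/(1−r)
        = 8.594 × 0.2310 × (1 − 0.0006577) / (1 − 0.2310) = 2.580 mg/L

2.6 mg/L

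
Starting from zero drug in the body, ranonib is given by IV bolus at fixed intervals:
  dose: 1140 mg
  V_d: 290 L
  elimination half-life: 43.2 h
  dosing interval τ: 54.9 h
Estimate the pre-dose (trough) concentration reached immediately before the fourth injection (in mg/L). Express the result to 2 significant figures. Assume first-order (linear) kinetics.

C₀ per dose = Dose / Vd = 1140 / 290 = 3.931 mg/L
k = ln2 / t½ = 0.693147 / 43.2 = 0.01605 h⁻¹
Fraction remaining after one interval: r = e^(−kτ) = e^(−0.01605 × 54.9) = 0.4143
Before dose 4, 3 doses have been given (aged 1τ, 2τ, 3τ).
C_trough = C₀ × (r + r² + … + r^3) = C₀ × r(1−r^3)/(1−r)
        = 3.931 × 0.4143 × (1 − 0.07111) / (1 − 0.4143) = 2.583 mg/L

2.6 mg/L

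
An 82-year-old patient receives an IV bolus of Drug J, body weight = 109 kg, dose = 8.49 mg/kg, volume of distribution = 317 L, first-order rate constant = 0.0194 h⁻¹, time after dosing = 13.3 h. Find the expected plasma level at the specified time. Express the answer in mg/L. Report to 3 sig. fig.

2.26 mg/L

Total dose = 8.49 × 109 = 925.4 mg
C₀ = Dose / Vd = 925.4 / 317 = 2.919 mg/L
C = C₀ · e^(−k·t) = 2.919 × e^(−0.01940 × 13.3)
  = 2.919 × 0.7726 = 2.255 mg/L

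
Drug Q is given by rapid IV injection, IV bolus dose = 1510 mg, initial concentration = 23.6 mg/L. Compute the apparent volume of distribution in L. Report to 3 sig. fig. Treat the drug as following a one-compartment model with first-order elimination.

Vd = Dose / C₀ = 1510 / 23.6 = 63.98 L

64.0 L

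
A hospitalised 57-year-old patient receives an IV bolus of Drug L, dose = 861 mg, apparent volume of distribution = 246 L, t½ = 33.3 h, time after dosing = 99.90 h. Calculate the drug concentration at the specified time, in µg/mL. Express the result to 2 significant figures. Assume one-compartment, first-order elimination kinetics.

C₀ = Dose / Vd = 861.0 / 246 = 3.500 mg/L
k = ln2 / t½ = 0.693147 / 33.3 = 0.02082 h⁻¹
t / t½ = 99.90 / 33.3 = 3 half-lives
C = C₀ × (1/2)^3 = 3.500 × 0.1250 = 0.4375 mg/L
(0.4375 mg/L = 0.4375 µg/mL)

0.44 µg/mL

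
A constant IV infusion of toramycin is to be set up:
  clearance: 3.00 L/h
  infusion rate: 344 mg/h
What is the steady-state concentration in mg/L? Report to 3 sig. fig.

115 mg/L

At steady state Css = R₀ / CL = 344 / 3.000 = 114.7 mg/L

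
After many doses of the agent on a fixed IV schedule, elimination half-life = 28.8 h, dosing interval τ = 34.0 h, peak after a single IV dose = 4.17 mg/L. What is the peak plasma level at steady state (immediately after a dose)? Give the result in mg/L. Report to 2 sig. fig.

k = ln2 / t½ = 0.693147 / 28.8 = 0.02407 h⁻¹
e^(−kτ) = e^(−0.02407 × 34.0) = 0.4411
Accumulation ratio R = 1 / (1 − e^(−kτ)) = 1 / (1 − 0.4411) = 1.789
Steady-state peak = C₀ × R = 4.17 × 1.789 = 7.460 mg/L

7.5 mg/L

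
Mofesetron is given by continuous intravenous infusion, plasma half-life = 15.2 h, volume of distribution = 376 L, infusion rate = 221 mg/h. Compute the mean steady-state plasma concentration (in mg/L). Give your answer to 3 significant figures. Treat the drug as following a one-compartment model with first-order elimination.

12.9 mg/L

k = ln2 / t½ = 0.693147 / 15.2 = 0.04560 h⁻¹
CL = k × Vd = 0.04560 × 376 = 17.15 L/h
At steady state Css = R₀ / CL = 221 / 17.15 = 12.89 mg/L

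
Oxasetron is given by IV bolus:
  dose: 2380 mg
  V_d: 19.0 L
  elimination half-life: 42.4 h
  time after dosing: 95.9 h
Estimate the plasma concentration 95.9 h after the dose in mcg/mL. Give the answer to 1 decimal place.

C₀ = Dose / Vd = 2380 / 19.0 = 125.3 mg/L
k = ln2 / t½ = 0.693147 / 42.4 = 0.01635 h⁻¹
C = C₀ · e^(−k·t) = 125.3 × e^(−0.01635 × 95.9)
  = 125.3 × 0.2085 = 26.13 mg/L
(26.13 mg/L = 26.13 mcg/mL)

26.1 mcg/mL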